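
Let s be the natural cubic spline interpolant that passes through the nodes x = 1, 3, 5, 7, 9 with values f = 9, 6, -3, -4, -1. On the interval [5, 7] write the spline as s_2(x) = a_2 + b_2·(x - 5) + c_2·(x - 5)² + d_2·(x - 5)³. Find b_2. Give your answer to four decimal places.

-3.1250

Let σ_i = s''(x_i). Step sizes h_i = 2, 2, 2, 2; slopes of the chords Δ_i = (y_(i+1) - y_i)/h_i = -3/2, -9/2, -1/2, 3/2.
  2·σ_0 + 8·σ_1 + 2·σ_2 = 6(Δ_1 - Δ_0) = -18
  2·σ_1 + 8·σ_2 + 2·σ_3 = 6(Δ_2 - Δ_1) = 24
  2·σ_2 + 8·σ_3 + 2·σ_4 = 6(Δ_3 - Δ_2) = 12
Natural end conditions: σ_0 = σ_4 = 0.
Forward elimination and back-substitution give σ_0 = 0, σ_1 = -177/56, σ_2 = 51/14, σ_3 = 33/56, σ_4 = 0.
On [5, 7], with s_2(x) = a_2 + b_2·(x - 5) + c_2·(x - 5)² + d_2·(x - 5)³: c_2 = σ_2/2 = 51/28, d_2 = (σ_3 - σ_2)/(6h_2) = -57/224, b_2 = Δ_2 - h_2(2σ_2 + σ_3)/6 = -25/8.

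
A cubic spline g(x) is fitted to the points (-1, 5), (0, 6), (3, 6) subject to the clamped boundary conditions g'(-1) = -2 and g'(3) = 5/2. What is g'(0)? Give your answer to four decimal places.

1.5625

Put M_i = g'' at the i-th knot. Here h = (1, 3) and Δ = (1, 0), so the interior equations h_(i-1)·M_(i-1) + 2(h_(i-1)+h_i)·M_i + h_i·M_(i+1) = 6(Δ_i − Δ_(i-1)) read
  1·M_0 + 8·M_1 + 3·M_2 = 6(Δ_1 - Δ_0) = -6
Clamped end conditions give two more equations: 2h_0·M_0 + h_0·M_1 = 6(Δ_0 - g'(-1)) = 18 and h_1·M_1 + 2h_1·M_2 = 6(g'(3) - Δ_1) = 15.
Solving: M_0 = 87/8, M_1 = -15/4, M_2 = 35/8.
On [0, 3], g'(x) = b_1 + 2c_1·x + 3d_1·x² with b_1 = Δ_1 - h_1(2M_1 + M_2)/6 = 25/16, c_1 = M_1/2 = -15/8, d_1 = (M_2 - M_1)/(6h_1) = 65/144. So g'(0) = 25/16.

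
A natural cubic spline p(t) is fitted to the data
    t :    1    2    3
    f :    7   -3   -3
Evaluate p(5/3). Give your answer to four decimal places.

-0.5926

Put M_i = p'' at the i-th knot. Here h = (1, 1) and Δ = (-10, 0), so the interior equations h_(i-1)·M_(i-1) + 2(h_(i-1)+h_i)·M_i + h_i·M_(i+1) = 6(Δ_i − Δ_(i-1)) read
  1·M_0 + 4·M_1 + 1·M_2 = 6(Δ_1 - Δ_0) = 60
Natural end conditions: M_0 = M_2 = 0.
Hence M_0 = 0, M_1 = 15, M_2 = 0.
On [1, 2], p(t) = 7 - 25/2·(t - 1) + 0·(t - 1)² + 5/2·(t - 1)³.
With (t - 1) = 2/3: p(5/3) = -16/27.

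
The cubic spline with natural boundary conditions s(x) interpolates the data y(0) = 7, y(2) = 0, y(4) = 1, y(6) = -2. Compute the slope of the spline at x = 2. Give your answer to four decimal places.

-1.1000

Let σ_i = s''(x_i). Step sizes h_i = 2, 2, 2; slopes of the chords Δ_i = (y_(i+1) - y_i)/h_i = -7/2, 1/2, -3/2.
  2·σ_0 + 8·σ_1 + 2·σ_2 = 6(Δ_1 - Δ_0) = 24
  2·σ_1 + 8·σ_2 + 2·σ_3 = 6(Δ_2 - Δ_1) = -12
Natural end conditions: σ_0 = σ_3 = 0.
Solving: σ_0 = 0, σ_1 = 18/5, σ_2 = -12/5, σ_3 = 0.
On [2, 4], s'(x) = b_1 + 2c_1·(x - 2) + 3d_1·(x - 2)² with b_1 = Δ_1 - h_1(2σ_1 + σ_2)/6 = -11/10, c_1 = σ_1/2 = 9/5, d_1 = (σ_2 - σ_1)/(6h_1) = -1/2. So s'(2) = -11/10.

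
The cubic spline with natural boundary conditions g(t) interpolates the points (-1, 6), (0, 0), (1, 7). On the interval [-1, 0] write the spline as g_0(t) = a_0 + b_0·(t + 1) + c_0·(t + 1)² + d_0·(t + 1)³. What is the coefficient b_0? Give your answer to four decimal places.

With σ_i denoting the second derivative at x_i, h_i = 1, 1, and Δ_i = (y_(i+1) − y_i)/h_i = -6, 7:
  1·σ_0 + 4·σ_1 + 1·σ_2 = 6(Δ_1 - Δ_0) = 78
Natural end conditions: σ_0 = σ_2 = 0.
Solving: σ_0 = 0, σ_1 = 39/2, σ_2 = 0.
On [-1, 0], with g_0(t) = a_0 + b_0·(t + 1) + c_0·(t + 1)² + d_0·(t + 1)³: c_0 = σ_0/2 = 0, d_0 = (σ_1 - σ_0)/(6h_0) = 13/4, b_0 = Δ_0 - h_0(2σ_0 + σ_1)/6 = -37/4.

-9.2500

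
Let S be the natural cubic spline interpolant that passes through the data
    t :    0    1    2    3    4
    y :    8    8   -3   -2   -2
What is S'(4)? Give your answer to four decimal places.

Let m_i = S''(x_i). Step sizes h_i = 1, 1, 1, 1; slopes of the chords Δ_i = (y_(i+1) - y_i)/h_i = 0, -11, 1, 0.
  1·m_0 + 4·m_1 + 1·m_2 = 6(Δ_1 - Δ_0) = -66
  1·m_1 + 4·m_2 + 1·m_3 = 6(Δ_2 - Δ_1) = 72
  1·m_2 + 4·m_3 + 1·m_4 = 6(Δ_3 - Δ_2) = -6
Natural end conditions: m_0 = m_4 = 0.
Hence m_0 = 0, m_1 = -321/14, m_2 = 180/7, m_3 = -111/14, m_4 = 0.
On [3, 4], S'(t) = b_3 + 2c_3·(t - 3) + 3d_3·(t - 3)² with b_3 = Δ_3 - h_3(2m_3 + m_4)/6 = 37/14, c_3 = m_3/2 = -111/28, d_3 = (m_4 - m_3)/(6h_3) = 37/28. So S'(4) = -37/28.

-1.3214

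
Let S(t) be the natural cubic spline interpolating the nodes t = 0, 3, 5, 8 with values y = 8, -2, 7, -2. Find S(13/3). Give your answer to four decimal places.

4.2469

Let m_i = S''(x_i). Step sizes h_i = 3, 2, 3; slopes of the chords Δ_i = (y_(i+1) - y_i)/h_i = -10/3, 9/2, -3.
  3·m_0 + 10·m_1 + 2·m_2 = 6(Δ_1 - Δ_0) = 47
  2·m_1 + 10·m_2 + 3·m_3 = 6(Δ_2 - Δ_1) = -45
Natural end conditions: m_0 = m_3 = 0.
Forward elimination and back-substitution give m_0 = 0, m_1 = 35/6, m_2 = -17/3, m_3 = 0.
On [3, 5], S(t) = -2 + 5/2·(t - 3) + 35/12·(t - 3)² - 23/24·(t - 3)³.
With (t - 3) = 4/3: S(13/3) = 344/81.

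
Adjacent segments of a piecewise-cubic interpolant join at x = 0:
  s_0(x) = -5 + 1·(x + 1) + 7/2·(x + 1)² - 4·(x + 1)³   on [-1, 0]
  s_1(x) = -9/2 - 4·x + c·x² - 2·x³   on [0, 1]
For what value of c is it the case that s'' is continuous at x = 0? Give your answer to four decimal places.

s_0''(x) = 7 - 24·(x + 1), so s_0''(0) = -17. On the right, s_1''(0) = 2c, so c = -17/2.

-8.5000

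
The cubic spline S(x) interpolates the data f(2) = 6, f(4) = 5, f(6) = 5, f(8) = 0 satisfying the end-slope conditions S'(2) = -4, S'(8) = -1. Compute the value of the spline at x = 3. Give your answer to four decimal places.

With σ_i denoting the second derivative at x_i, h_i = 2, 2, 2, and Δ_i = (y_(i+1) − y_i)/h_i = -1/2, 0, -5/2:
  2·σ_0 + 8·σ_1 + 2·σ_2 = 6(Δ_1 - Δ_0) = 3
  2·σ_1 + 8·σ_2 + 2·σ_3 = 6(Δ_2 - Δ_1) = -15
Clamped end conditions give two more equations: 2h_0·σ_0 + h_0·σ_1 = 6(Δ_0 - S'(2)) = 21 and h_2·σ_2 + 2h_2·σ_3 = 6(S'(8) - Δ_2) = 9.
Solving: σ_0 = 27/5, σ_1 = -3/10, σ_2 = -27/10, σ_3 = 18/5.
On [2, 4], S(x) = 6 - 4·(x - 2) + 27/10·(x - 2)² - 19/40·(x - 2)³.
With (x - 2) = 1: S(3) = 169/40.

4.2250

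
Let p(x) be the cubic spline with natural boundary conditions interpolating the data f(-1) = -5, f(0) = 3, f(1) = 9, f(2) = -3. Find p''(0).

Put m_i = p'' at the i-th knot. Here h = (1, 1, 1) and Δ = (8, 6, -12), so the interior equations h_(i-1)·m_(i-1) + 2(h_(i-1)+h_i)·m_i + h_i·m_(i+1) = 6(Δ_i − Δ_(i-1)) read
  1·m_0 + 4·m_1 + 1·m_2 = 6(Δ_1 - Δ_0) = -12
  1·m_1 + 4·m_2 + 1·m_3 = 6(Δ_2 - Δ_1) = -108
Natural end conditions: m_0 = m_3 = 0.
Forward elimination and back-substitution give m_0 = 0, m_1 = 4, m_2 = -28, m_3 = 0.

4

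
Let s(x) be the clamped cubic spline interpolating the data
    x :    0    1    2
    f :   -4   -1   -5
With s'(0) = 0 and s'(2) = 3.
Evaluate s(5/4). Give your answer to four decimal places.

Put m_i = s'' at the i-th knot. Here h = (1, 1) and Δ = (3, -4), so the interior equations h_(i-1)·m_(i-1) + 2(h_(i-1)+h_i)·m_i + h_i·m_(i+1) = 6(Δ_i − Δ_(i-1)) read
  1·m_0 + 4·m_1 + 1·m_2 = 6(Δ_1 - Δ_0) = -42
Clamped end conditions give two more equations: 2h_0·m_0 + h_0·m_1 = 6(Δ_0 - s'(0)) = 18 and h_1·m_1 + 2h_1·m_2 = 6(s'(2) - Δ_1) = 42.
Solving: m_0 = 21, m_1 = -24, m_2 = 33.
On [1, 2], s(x) = -1 - 3/2·(x - 1) - 12·(x - 1)² + 19/2·(x - 1)³.
With (x - 1) = 1/4: s(5/4) = -253/128.

-1.9766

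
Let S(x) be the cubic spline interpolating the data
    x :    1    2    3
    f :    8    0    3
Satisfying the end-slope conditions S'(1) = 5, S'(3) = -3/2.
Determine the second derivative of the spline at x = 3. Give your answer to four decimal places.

-33.2500

Put σ_i = S'' at the i-th knot. Here h = (1, 1) and Δ = (-8, 3), so the interior equations h_(i-1)·σ_(i-1) + 2(h_(i-1)+h_i)·σ_i + h_i·σ_(i+1) = 6(Δ_i − Δ_(i-1)) read
  1·σ_0 + 4·σ_1 + 1·σ_2 = 6(Δ_1 - Δ_0) = 66
Clamped end conditions give two more equations: 2h_0·σ_0 + h_0·σ_1 = 6(Δ_0 - S'(1)) = -78 and h_1·σ_1 + 2h_1·σ_2 = 6(S'(3) - Δ_1) = -27.
Solving the tridiagonal system: σ_0 = -235/4, σ_1 = 79/2, σ_2 = -133/4.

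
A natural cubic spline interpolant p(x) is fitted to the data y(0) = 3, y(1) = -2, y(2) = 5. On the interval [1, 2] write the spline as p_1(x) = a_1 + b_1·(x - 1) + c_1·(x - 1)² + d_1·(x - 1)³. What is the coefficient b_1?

With σ_i denoting the second derivative at x_i, h_i = 1, 1, and Δ_i = (y_(i+1) − y_i)/h_i = -5, 7:
  1·σ_0 + 4·σ_1 + 1·σ_2 = 6(Δ_1 - Δ_0) = 72
Natural end conditions: σ_0 = σ_2 = 0.
Hence σ_0 = 0, σ_1 = 18, σ_2 = 0.
On [1, 2], with p_1(x) = a_1 + b_1·(x - 1) + c_1·(x - 1)² + d_1·(x - 1)³: c_1 = σ_1/2 = 9, d_1 = (σ_2 - σ_1)/(6h_1) = -3, b_1 = Δ_1 - h_1(2σ_1 + σ_2)/6 = 1.

1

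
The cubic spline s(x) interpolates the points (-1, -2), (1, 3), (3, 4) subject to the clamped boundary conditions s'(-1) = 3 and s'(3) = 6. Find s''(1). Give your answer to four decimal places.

-4.5000

Put σ_i = s'' at the i-th knot. Here h = (2, 2) and Δ = (5/2, 1/2), so the interior equations h_(i-1)·σ_(i-1) + 2(h_(i-1)+h_i)·σ_i + h_i·σ_(i+1) = 6(Δ_i − Δ_(i-1)) read
  2·σ_0 + 8·σ_1 + 2·σ_2 = 6(Δ_1 - Δ_0) = -12
Clamped end conditions give two more equations: 2h_0·σ_0 + h_0·σ_1 = 6(Δ_0 - s'(-1)) = -3 and h_1·σ_1 + 2h_1·σ_2 = 6(s'(3) - Δ_1) = 33.
Hence σ_0 = 3/2, σ_1 = -9/2, σ_2 = 21/2.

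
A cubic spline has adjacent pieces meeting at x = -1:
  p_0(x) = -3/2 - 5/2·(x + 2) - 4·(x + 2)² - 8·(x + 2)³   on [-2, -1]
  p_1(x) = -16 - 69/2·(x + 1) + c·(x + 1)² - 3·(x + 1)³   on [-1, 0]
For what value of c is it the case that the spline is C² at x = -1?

p_0''(x) = -8 - 48·(x + 2), so p_0''(-1) = -56. On the right, p_1''(-1) = 2c, so c = -28.

-28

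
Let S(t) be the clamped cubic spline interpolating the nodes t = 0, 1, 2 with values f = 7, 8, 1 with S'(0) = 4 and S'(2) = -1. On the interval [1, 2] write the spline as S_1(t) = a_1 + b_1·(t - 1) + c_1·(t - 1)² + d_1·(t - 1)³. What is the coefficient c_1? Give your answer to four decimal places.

Let m_i = S''(x_i). Step sizes h_i = 1, 1; slopes of the chords Δ_i = (y_(i+1) - y_i)/h_i = 1, -7.
  1·m_0 + 4·m_1 + 1·m_2 = 6(Δ_1 - Δ_0) = -48
Clamped end conditions give two more equations: 2h_0·m_0 + h_0·m_1 = 6(Δ_0 - S'(0)) = -18 and h_1·m_1 + 2h_1·m_2 = 6(S'(2) - Δ_1) = 36.
Solving the tridiagonal system: m_0 = 1/2, m_1 = -19, m_2 = 55/2.
On [1, 2], with S_1(t) = a_1 + b_1·(t - 1) + c_1·(t - 1)² + d_1·(t - 1)³: c_1 = m_1/2 = -19/2, d_1 = (m_2 - m_1)/(6h_1) = 31/4, b_1 = Δ_1 - h_1(2m_1 + m_2)/6 = -21/4.

-9.5000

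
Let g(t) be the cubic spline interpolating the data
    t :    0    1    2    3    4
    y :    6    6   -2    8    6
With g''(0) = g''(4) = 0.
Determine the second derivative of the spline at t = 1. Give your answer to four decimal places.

Let σ_i = g''(x_i). Step sizes h_i = 1, 1, 1, 1; slopes of the chords Δ_i = (y_(i+1) - y_i)/h_i = 0, -8, 10, -2.
  1·σ_0 + 4·σ_1 + 1·σ_2 = 6(Δ_1 - Δ_0) = -48
  1·σ_1 + 4·σ_2 + 1·σ_3 = 6(Δ_2 - Δ_1) = 108
  1·σ_2 + 4·σ_3 + 1·σ_4 = 6(Δ_3 - Δ_2) = -72
Natural end conditions: σ_0 = σ_4 = 0.
Forward elimination and back-substitution give σ_0 = 0, σ_1 = -153/7, σ_2 = 276/7, σ_3 = -195/7, σ_4 = 0.

-21.8571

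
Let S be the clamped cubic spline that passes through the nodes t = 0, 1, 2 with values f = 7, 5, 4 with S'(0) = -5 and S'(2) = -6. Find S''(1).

4

With M_i denoting the second derivative at x_i, h_i = 1, 1, and Δ_i = (y_(i+1) − y_i)/h_i = -2, -1:
  1·M_0 + 4·M_1 + 1·M_2 = 6(Δ_1 - Δ_0) = 6
Clamped end conditions give two more equations: 2h_0·M_0 + h_0·M_1 = 6(Δ_0 - S'(0)) = 18 and h_1·M_1 + 2h_1·M_2 = 6(S'(2) - Δ_1) = -30.
Forward elimination and back-substitution give M_0 = 7, M_1 = 4, M_2 = -17.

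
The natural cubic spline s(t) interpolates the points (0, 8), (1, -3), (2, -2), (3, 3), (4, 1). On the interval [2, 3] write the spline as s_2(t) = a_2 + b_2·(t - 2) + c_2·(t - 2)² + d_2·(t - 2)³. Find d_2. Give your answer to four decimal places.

Write m_i for s''(x_i). With h_i = 1, 1, 1, 1 and divided differences Δ_i = -11, 1, 5, -2, the continuity of s' gives the tridiagonal system
  1·m_0 + 4·m_1 + 1·m_2 = 6(Δ_1 - Δ_0) = 72
  1·m_1 + 4·m_2 + 1·m_3 = 6(Δ_2 - Δ_1) = 24
  1·m_2 + 4·m_3 + 1·m_4 = 6(Δ_3 - Δ_2) = -42
Natural end conditions: m_0 = m_4 = 0.
Hence m_0 = 0, m_1 = 471/28, m_2 = 33/7, m_3 = -327/28, m_4 = 0.
On [2, 3], with s_2(t) = a_2 + b_2·(t - 2) + c_2·(t - 2)² + d_2·(t - 2)³: c_2 = m_2/2 = 33/14, d_2 = (m_3 - m_2)/(6h_2) = -153/56, b_2 = Δ_2 - h_2(2m_2 + m_3)/6 = 43/8.

-2.7321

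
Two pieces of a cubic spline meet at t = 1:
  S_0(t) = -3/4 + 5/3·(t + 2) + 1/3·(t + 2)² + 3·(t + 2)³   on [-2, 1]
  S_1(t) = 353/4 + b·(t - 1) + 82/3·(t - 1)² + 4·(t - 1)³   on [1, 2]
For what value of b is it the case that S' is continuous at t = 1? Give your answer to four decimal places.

S_0'(t) = 5/3 + 2/3·(t + 2) + 9·(t + 2)², so S_0'(1) = 254/3. On the right, S_1'(1) = b, so b = 254/3.

84.6667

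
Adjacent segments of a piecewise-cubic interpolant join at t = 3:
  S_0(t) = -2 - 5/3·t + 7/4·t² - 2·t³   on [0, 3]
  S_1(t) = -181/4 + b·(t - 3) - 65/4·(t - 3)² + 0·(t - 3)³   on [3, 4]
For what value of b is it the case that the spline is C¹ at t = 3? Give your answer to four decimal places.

-45.1667

S_0'(t) = -5/3 + 7/2·t - 6·t², so S_0'(3) = -271/6. On the right, S_1'(3) = b, so b = -271/6.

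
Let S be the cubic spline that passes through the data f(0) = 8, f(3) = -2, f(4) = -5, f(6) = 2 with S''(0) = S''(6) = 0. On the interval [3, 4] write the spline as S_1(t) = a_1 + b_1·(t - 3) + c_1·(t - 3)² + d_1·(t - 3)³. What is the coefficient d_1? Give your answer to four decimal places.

1.1950

Put m_i = S'' at the i-th knot. Here h = (3, 1, 2) and Δ = (-10/3, -3, 7/2), so the interior equations h_(i-1)·m_(i-1) + 2(h_(i-1)+h_i)·m_i + h_i·m_(i+1) = 6(Δ_i − Δ_(i-1)) read
  3·m_0 + 8·m_1 + 1·m_2 = 6(Δ_1 - Δ_0) = 2
  1·m_1 + 6·m_2 + 2·m_3 = 6(Δ_2 - Δ_1) = 39
Natural end conditions: m_0 = m_3 = 0.
Hence m_0 = 0, m_1 = -27/47, m_2 = 310/47, m_3 = 0.
On [3, 4], with S_1(t) = a_1 + b_1·(t - 3) + c_1·(t - 3)² + d_1·(t - 3)³: c_1 = m_1/2 = -27/94, d_1 = (m_2 - m_1)/(6h_1) = 337/282, b_1 = Δ_1 - h_1(2m_1 + m_2)/6 = -551/141.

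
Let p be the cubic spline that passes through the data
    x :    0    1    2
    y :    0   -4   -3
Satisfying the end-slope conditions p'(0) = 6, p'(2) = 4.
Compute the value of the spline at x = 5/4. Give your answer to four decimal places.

-4.6992

With M_i denoting the second derivative at x_i, h_i = 1, 1, and Δ_i = (y_(i+1) − y_i)/h_i = -4, 1:
  1·M_0 + 4·M_1 + 1·M_2 = 6(Δ_1 - Δ_0) = 30
Clamped end conditions give two more equations: 2h_0·M_0 + h_0·M_1 = 6(Δ_0 - p'(0)) = -60 and h_1·M_1 + 2h_1·M_2 = 6(p'(2) - Δ_1) = 18.
Solving: M_0 = -77/2, M_1 = 17, M_2 = 1/2.
On [1, 2], p(x) = -4 - 19/4·(x - 1) + 17/2·(x - 1)² - 11/4·(x - 1)³.
With (x - 1) = 1/4: p(5/4) = -1203/256.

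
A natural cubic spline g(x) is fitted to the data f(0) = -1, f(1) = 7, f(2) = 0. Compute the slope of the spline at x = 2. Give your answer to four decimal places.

-10.7500

With m_i denoting the second derivative at x_i, h_i = 1, 1, and Δ_i = (y_(i+1) − y_i)/h_i = 8, -7:
  1·m_0 + 4·m_1 + 1·m_2 = 6(Δ_1 - Δ_0) = -90
Natural end conditions: m_0 = m_2 = 0.
Hence m_0 = 0, m_1 = -45/2, m_2 = 0.
On [1, 2], g'(x) = b_1 + 2c_1·(x - 1) + 3d_1·(x - 1)² with b_1 = Δ_1 - h_1(2m_1 + m_2)/6 = 1/2, c_1 = m_1/2 = -45/4, d_1 = (m_2 - m_1)/(6h_1) = 15/4. So g'(2) = -43/4.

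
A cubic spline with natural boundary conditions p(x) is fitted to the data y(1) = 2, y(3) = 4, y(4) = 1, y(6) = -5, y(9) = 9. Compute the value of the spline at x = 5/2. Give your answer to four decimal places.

4.3401

Let m_i = p''(x_i). Step sizes h_i = 2, 1, 2, 3; slopes of the chords Δ_i = (y_(i+1) - y_i)/h_i = 1, -3, -3, 14/3.
  2·m_0 + 6·m_1 + 1·m_2 = 6(Δ_1 - Δ_0) = -24
  1·m_1 + 6·m_2 + 2·m_3 = 6(Δ_2 - Δ_1) = 0
  2·m_2 + 10·m_3 + 3·m_4 = 6(Δ_3 - Δ_2) = 46
Natural end conditions: m_0 = m_4 = 0.
Solving: m_0 = 0, m_1 = -626/163, m_2 = -156/163, m_3 = 781/163, m_4 = 0.
On [1, 3], p(x) = 2 + 1115/489·(x - 1) + 0·(x - 1)² - 313/978·(x - 1)³.
With (x - 1) = 3/2: p(5/2) = 11319/2608.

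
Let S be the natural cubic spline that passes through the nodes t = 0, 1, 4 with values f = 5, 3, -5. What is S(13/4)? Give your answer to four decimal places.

-2.8242

Put M_i = S'' at the i-th knot. Here h = (1, 3) and Δ = (-2, -8/3), so the interior equations h_(i-1)·M_(i-1) + 2(h_(i-1)+h_i)·M_i + h_i·M_(i+1) = 6(Δ_i − Δ_(i-1)) read
  1·M_0 + 8·M_1 + 3·M_2 = 6(Δ_1 - Δ_0) = -4
Natural end conditions: M_0 = M_2 = 0.
Solving the tridiagonal system: M_0 = 0, M_1 = -1/2, M_2 = 0.
On [1, 4], S(t) = 3 - 13/6·(t - 1) - 1/4·(t - 1)² + 1/36·(t - 1)³.
With (t - 1) = 9/4: S(13/4) = -723/256.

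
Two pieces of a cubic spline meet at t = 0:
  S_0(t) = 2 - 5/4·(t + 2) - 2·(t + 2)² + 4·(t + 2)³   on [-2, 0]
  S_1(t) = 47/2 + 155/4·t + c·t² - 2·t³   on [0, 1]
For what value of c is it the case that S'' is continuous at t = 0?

22

S_0''(t) = -4 + 24·(t + 2), so S_0''(0) = 44. On the right, S_1''(0) = 2c, so c = 22.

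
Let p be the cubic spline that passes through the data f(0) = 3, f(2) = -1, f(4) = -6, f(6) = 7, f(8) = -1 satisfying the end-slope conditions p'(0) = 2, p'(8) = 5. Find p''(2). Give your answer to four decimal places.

-1.9286

Write M_i for p''(x_i). With h_i = 2, 2, 2, 2 and divided differences Δ_i = -2, -5/2, 13/2, -4, the continuity of p' gives the tridiagonal system
  2·M_0 + 8·M_1 + 2·M_2 = 6(Δ_1 - Δ_0) = -3
  2·M_1 + 8·M_2 + 2·M_3 = 6(Δ_2 - Δ_1) = 54
  2·M_2 + 8·M_3 + 2·M_4 = 6(Δ_3 - Δ_2) = -63
Clamped end conditions give two more equations: 2h_0·M_0 + h_0·M_1 = 6(Δ_0 - p'(0)) = -24 and h_3·M_3 + 2h_3·M_4 = 6(p'(8) - Δ_3) = 54.
Solving: M_0 = -141/28, M_1 = -27/14, M_2 = 45/4, M_3 = -225/14, M_4 = 603/28.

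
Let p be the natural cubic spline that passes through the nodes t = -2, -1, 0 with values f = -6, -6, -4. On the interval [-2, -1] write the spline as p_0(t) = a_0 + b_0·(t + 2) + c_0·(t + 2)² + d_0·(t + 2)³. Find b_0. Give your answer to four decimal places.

-0.5000

Put M_i = p'' at the i-th knot. Here h = (1, 1) and Δ = (0, 2), so the interior equations h_(i-1)·M_(i-1) + 2(h_(i-1)+h_i)·M_i + h_i·M_(i+1) = 6(Δ_i − Δ_(i-1)) read
  1·M_0 + 4·M_1 + 1·M_2 = 6(Δ_1 - Δ_0) = 12
Natural end conditions: M_0 = M_2 = 0.
Forward elimination and back-substitution give M_0 = 0, M_1 = 3, M_2 = 0.
On [-2, -1], with p_0(t) = a_0 + b_0·(t + 2) + c_0·(t + 2)² + d_0·(t + 2)³: c_0 = M_0/2 = 0, d_0 = (M_1 - M_0)/(6h_0) = 1/2, b_0 = Δ_0 - h_0(2M_0 + M_1)/6 = -1/2.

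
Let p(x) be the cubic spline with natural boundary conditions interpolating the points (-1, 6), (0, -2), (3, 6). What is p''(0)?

Write M_i for p''(x_i). With h_i = 1, 3 and divided differences Δ_i = -8, 8/3, the continuity of p' gives the tridiagonal system
  1·M_0 + 8·M_1 + 3·M_2 = 6(Δ_1 - Δ_0) = 64
Natural end conditions: M_0 = M_2 = 0.
Hence M_0 = 0, M_1 = 8, M_2 = 0.

8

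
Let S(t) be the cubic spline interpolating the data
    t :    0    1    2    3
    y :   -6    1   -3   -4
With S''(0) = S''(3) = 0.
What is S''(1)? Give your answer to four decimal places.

-18.8000

Let m_i = S''(x_i). Step sizes h_i = 1, 1, 1; slopes of the chords Δ_i = (y_(i+1) - y_i)/h_i = 7, -4, -1.
  1·m_0 + 4·m_1 + 1·m_2 = 6(Δ_1 - Δ_0) = -66
  1·m_1 + 4·m_2 + 1·m_3 = 6(Δ_2 - Δ_1) = 18
Natural end conditions: m_0 = m_3 = 0.
Forward elimination and back-substitution give m_0 = 0, m_1 = -94/5, m_2 = 46/5, m_3 = 0.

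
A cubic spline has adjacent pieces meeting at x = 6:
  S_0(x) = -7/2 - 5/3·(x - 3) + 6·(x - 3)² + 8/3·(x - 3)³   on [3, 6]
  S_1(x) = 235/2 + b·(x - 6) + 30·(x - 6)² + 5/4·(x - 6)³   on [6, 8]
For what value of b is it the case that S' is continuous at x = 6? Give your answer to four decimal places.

S_0'(x) = -5/3 + 12·(x - 3) + 8·(x - 3)², so S_0'(6) = 319/3. On the right, S_1'(6) = b, so b = 319/3.

106.3333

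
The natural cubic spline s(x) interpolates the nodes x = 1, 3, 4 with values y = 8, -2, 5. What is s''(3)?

12

With m_i denoting the second derivative at x_i, h_i = 2, 1, and Δ_i = (y_(i+1) − y_i)/h_i = -5, 7:
  2·m_0 + 6·m_1 + 1·m_2 = 6(Δ_1 - Δ_0) = 72
Natural end conditions: m_0 = m_2 = 0.
Forward elimination and back-substitution give m_0 = 0, m_1 = 12, m_2 = 0.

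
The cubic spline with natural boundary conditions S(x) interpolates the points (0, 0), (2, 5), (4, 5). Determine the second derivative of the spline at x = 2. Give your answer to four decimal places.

-1.8750

Let σ_i = S''(x_i). Step sizes h_i = 2, 2; slopes of the chords Δ_i = (y_(i+1) - y_i)/h_i = 5/2, 0.
  2·σ_0 + 8·σ_1 + 2·σ_2 = 6(Δ_1 - Δ_0) = -15
Natural end conditions: σ_0 = σ_2 = 0.
Solving the tridiagonal system: σ_0 = 0, σ_1 = -15/8, σ_2 = 0.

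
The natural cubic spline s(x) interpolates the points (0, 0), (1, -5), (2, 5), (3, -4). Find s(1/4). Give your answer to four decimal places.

-2.4844

Let σ_i = s''(x_i). Step sizes h_i = 1, 1, 1; slopes of the chords Δ_i = (y_(i+1) - y_i)/h_i = -5, 10, -9.
  1·σ_0 + 4·σ_1 + 1·σ_2 = 6(Δ_1 - Δ_0) = 90
  1·σ_1 + 4·σ_2 + 1·σ_3 = 6(Δ_2 - Δ_1) = -114
Natural end conditions: σ_0 = σ_3 = 0.
Solving: σ_0 = 0, σ_1 = 158/5, σ_2 = -182/5, σ_3 = 0.
On [0, 1], s(x) = 0 - 154/15·x + 0·x² + 79/15·x³.
With x = 1/4: s(1/4) = -159/64.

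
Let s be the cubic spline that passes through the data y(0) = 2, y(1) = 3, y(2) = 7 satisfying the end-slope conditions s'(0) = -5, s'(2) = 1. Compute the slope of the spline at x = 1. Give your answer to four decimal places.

4.7500

Put σ_i = s'' at the i-th knot. Here h = (1, 1) and Δ = (1, 4), so the interior equations h_(i-1)·σ_(i-1) + 2(h_(i-1)+h_i)·σ_i + h_i·σ_(i+1) = 6(Δ_i − Δ_(i-1)) read
  1·σ_0 + 4·σ_1 + 1·σ_2 = 6(Δ_1 - Δ_0) = 18
Clamped end conditions give two more equations: 2h_0·σ_0 + h_0·σ_1 = 6(Δ_0 - s'(0)) = 36 and h_1·σ_1 + 2h_1·σ_2 = 6(s'(2) - Δ_1) = -18.
Hence σ_0 = 33/2, σ_1 = 3, σ_2 = -21/2.
On [1, 2], s'(x) = b_1 + 2c_1·(x - 1) + 3d_1·(x - 1)² with b_1 = Δ_1 - h_1(2σ_1 + σ_2)/6 = 19/4, c_1 = σ_1/2 = 3/2, d_1 = (σ_2 - σ_1)/(6h_1) = -9/4. So s'(1) = 19/4.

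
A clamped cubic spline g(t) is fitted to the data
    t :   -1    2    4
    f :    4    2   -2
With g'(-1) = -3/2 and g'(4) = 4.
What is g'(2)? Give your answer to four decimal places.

-3.1000

Put M_i = g'' at the i-th knot. Here h = (3, 2) and Δ = (-2/3, -2), so the interior equations h_(i-1)·M_(i-1) + 2(h_(i-1)+h_i)·M_i + h_i·M_(i+1) = 6(Δ_i − Δ_(i-1)) read
  3·M_0 + 10·M_1 + 2·M_2 = 6(Δ_1 - Δ_0) = -8
Clamped end conditions give two more equations: 2h_0·M_0 + h_0·M_1 = 6(Δ_0 - g'(-1)) = 5 and h_1·M_1 + 2h_1·M_2 = 6(g'(4) - Δ_1) = 36.
Solving the tridiagonal system: M_0 = 41/15, M_1 = -19/5, M_2 = 109/10.
On [2, 4], g'(t) = b_1 + 2c_1·(t - 2) + 3d_1·(t - 2)² with b_1 = Δ_1 - h_1(2M_1 + M_2)/6 = -31/10, c_1 = M_1/2 = -19/10, d_1 = (M_2 - M_1)/(6h_1) = 49/40. So g'(2) = -31/10.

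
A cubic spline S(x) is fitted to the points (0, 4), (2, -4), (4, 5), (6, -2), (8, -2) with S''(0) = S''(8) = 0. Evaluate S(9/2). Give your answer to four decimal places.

4.5340

Write M_i for S''(x_i). With h_i = 2, 2, 2, 2 and divided differences Δ_i = -4, 9/2, -7/2, 0, the continuity of S' gives the tridiagonal system
  2·M_0 + 8·M_1 + 2·M_2 = 6(Δ_1 - Δ_0) = 51
  2·M_1 + 8·M_2 + 2·M_3 = 6(Δ_2 - Δ_1) = -48
  2·M_2 + 8·M_3 + 2·M_4 = 6(Δ_3 - Δ_2) = 21
Natural end conditions: M_0 = M_4 = 0.
Solving: M_0 = 0, M_1 = 489/56, M_2 = -66/7, M_3 = 279/56, M_4 = 0.
On [4, 6], S(x) = 5 + 9/8·(x - 4) - 33/7·(x - 4)² + 269/224·(x - 4)³.
With (x - 4) = 1/2: S(9/2) = 8125/1792.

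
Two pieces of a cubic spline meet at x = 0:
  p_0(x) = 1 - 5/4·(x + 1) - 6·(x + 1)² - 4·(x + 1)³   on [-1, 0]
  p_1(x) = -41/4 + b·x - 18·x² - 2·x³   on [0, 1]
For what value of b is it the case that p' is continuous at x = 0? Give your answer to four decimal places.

p_0'(x) = -5/4 - 12·(x + 1) - 12·(x + 1)², so p_0'(0) = -101/4. On the right, p_1'(0) = b, so b = -101/4.

-25.2500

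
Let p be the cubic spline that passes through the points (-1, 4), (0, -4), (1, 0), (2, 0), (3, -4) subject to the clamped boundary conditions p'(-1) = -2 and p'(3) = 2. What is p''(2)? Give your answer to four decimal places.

Put M_i = p'' at the i-th knot. Here h = (1, 1, 1, 1) and Δ = (-8, 4, 0, -4), so the interior equations h_(i-1)·M_(i-1) + 2(h_(i-1)+h_i)·M_i + h_i·M_(i+1) = 6(Δ_i − Δ_(i-1)) read
  1·M_0 + 4·M_1 + 1·M_2 = 6(Δ_1 - Δ_0) = 72
  1·M_1 + 4·M_2 + 1·M_3 = 6(Δ_2 - Δ_1) = -24
  1·M_2 + 4·M_3 + 1·M_4 = 6(Δ_3 - Δ_2) = -24
Clamped end conditions give two more equations: 2h_0·M_0 + h_0·M_1 = 6(Δ_0 - p'(-1)) = -36 and h_3·M_3 + 2h_3·M_4 = 6(p'(3) - Δ_3) = 36.
Forward elimination and back-substitution give M_0 = -227/7, M_1 = 202/7, M_2 = -11, M_3 = -62/7, M_4 = 157/7.

-8.8571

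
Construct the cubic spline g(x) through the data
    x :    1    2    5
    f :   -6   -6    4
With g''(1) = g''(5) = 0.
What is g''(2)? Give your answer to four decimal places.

2.5000

Write M_i for g''(x_i). With h_i = 1, 3 and divided differences Δ_i = 0, 10/3, the continuity of g' gives the tridiagonal system
  1·M_0 + 8·M_1 + 3·M_2 = 6(Δ_1 - Δ_0) = 20
Natural end conditions: M_0 = M_2 = 0.
Solving: M_0 = 0, M_1 = 5/2, M_2 = 0.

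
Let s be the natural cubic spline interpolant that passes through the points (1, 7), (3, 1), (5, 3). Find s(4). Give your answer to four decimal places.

Write M_i for s''(x_i). With h_i = 2, 2 and divided differences Δ_i = -3, 1, the continuity of s' gives the tridiagonal system
  2·M_0 + 8·M_1 + 2·M_2 = 6(Δ_1 - Δ_0) = 24
Natural end conditions: M_0 = M_2 = 0.
Forward elimination and back-substitution give M_0 = 0, M_1 = 3, M_2 = 0.
On [3, 5], s(x) = 1 - 1·(x - 3) + 3/2·(x - 3)² - 1/4·(x - 3)³.
With (x - 3) = 1: s(4) = 5/4.

1.2500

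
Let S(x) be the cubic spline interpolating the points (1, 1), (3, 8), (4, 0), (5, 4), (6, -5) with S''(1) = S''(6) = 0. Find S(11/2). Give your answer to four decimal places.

1.1679

Put M_i = S'' at the i-th knot. Here h = (2, 1, 1, 1) and Δ = (7/2, -8, 4, -9), so the interior equations h_(i-1)·M_(i-1) + 2(h_(i-1)+h_i)·M_i + h_i·M_(i+1) = 6(Δ_i − Δ_(i-1)) read
  2·M_0 + 6·M_1 + 1·M_2 = 6(Δ_1 - Δ_0) = -69
  1·M_1 + 4·M_2 + 1·M_3 = 6(Δ_2 - Δ_1) = 72
  1·M_2 + 4·M_3 + 1·M_4 = 6(Δ_3 - Δ_2) = -78
Natural end conditions: M_0 = M_4 = 0.
Hence M_0 = 0, M_1 = -1401/86, M_2 = 1236/43, M_3 = -2295/86, M_4 = 0.
On [5, 6], S(x) = 4 - 9/86·(x - 5) - 2295/172·(x - 5)² + 765/172·(x - 5)³.
With (x - 5) = 1/2: S(11/2) = 1607/1376.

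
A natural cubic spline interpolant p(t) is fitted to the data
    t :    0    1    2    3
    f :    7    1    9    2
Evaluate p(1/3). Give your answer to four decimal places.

Put σ_i = p'' at the i-th knot. Here h = (1, 1, 1) and Δ = (-6, 8, -7), so the interior equations h_(i-1)·σ_(i-1) + 2(h_(i-1)+h_i)·σ_i + h_i·σ_(i+1) = 6(Δ_i − Δ_(i-1)) read
  1·σ_0 + 4·σ_1 + 1·σ_2 = 6(Δ_1 - Δ_0) = 84
  1·σ_1 + 4·σ_2 + 1·σ_3 = 6(Δ_2 - Δ_1) = -90
Natural end conditions: σ_0 = σ_3 = 0.
Hence σ_0 = 0, σ_1 = 142/5, σ_2 = -148/5, σ_3 = 0.
On [0, 1], p(t) = 7 - 161/15·t + 0·t² + 71/15·t³.
With t = 1/3: p(1/3) = 1457/405.

3.5975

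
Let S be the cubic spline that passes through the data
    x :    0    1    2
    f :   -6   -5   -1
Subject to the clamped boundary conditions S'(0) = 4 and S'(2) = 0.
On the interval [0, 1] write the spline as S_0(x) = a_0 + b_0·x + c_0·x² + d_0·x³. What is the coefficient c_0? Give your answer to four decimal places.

Let M_i = S''(x_i). Step sizes h_i = 1, 1; slopes of the chords Δ_i = (y_(i+1) - y_i)/h_i = 1, 4.
  1·M_0 + 4·M_1 + 1·M_2 = 6(Δ_1 - Δ_0) = 18
Clamped end conditions give two more equations: 2h_0·M_0 + h_0·M_1 = 6(Δ_0 - S'(0)) = -18 and h_1·M_1 + 2h_1·M_2 = 6(S'(2) - Δ_1) = -24.
Hence M_0 = -31/2, M_1 = 13, M_2 = -37/2.
On [0, 1], with S_0(x) = a_0 + b_0·x + c_0·x² + d_0·x³: c_0 = M_0/2 = -31/4, d_0 = (M_1 - M_0)/(6h_0) = 19/4, b_0 = Δ_0 - h_0(2M_0 + M_1)/6 = 4.

-7.7500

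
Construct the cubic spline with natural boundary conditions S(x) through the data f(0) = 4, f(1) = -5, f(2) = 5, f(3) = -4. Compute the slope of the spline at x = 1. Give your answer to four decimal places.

3.6667

With m_i denoting the second derivative at x_i, h_i = 1, 1, 1, and Δ_i = (y_(i+1) − y_i)/h_i = -9, 10, -9:
  1·m_0 + 4·m_1 + 1·m_2 = 6(Δ_1 - Δ_0) = 114
  1·m_1 + 4·m_2 + 1·m_3 = 6(Δ_2 - Δ_1) = -114
Natural end conditions: m_0 = m_3 = 0.
Solving the tridiagonal system: m_0 = 0, m_1 = 38, m_2 = -38, m_3 = 0.
On [1, 2], S'(x) = b_1 + 2c_1·(x - 1) + 3d_1·(x - 1)² with b_1 = Δ_1 - h_1(2m_1 + m_2)/6 = 11/3, c_1 = m_1/2 = 19, d_1 = (m_2 - m_1)/(6h_1) = -38/3. So S'(1) = 11/3.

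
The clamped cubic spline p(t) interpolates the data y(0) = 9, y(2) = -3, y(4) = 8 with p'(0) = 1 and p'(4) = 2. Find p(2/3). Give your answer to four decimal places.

Write m_i for p''(x_i). With h_i = 2, 2 and divided differences Δ_i = -6, 11/2, the continuity of p' gives the tridiagonal system
  2·m_0 + 8·m_1 + 2·m_2 = 6(Δ_1 - Δ_0) = 69
Clamped end conditions give two more equations: 2h_0·m_0 + h_0·m_1 = 6(Δ_0 - p'(0)) = -42 and h_1·m_1 + 2h_1·m_2 = 6(p'(4) - Δ_1) = -21.
Solving: m_0 = -151/8, m_1 = 67/4, m_2 = -109/8.
On [0, 2], p(t) = 9 + 1·t - 151/16·t² + 95/32·t³.
With t = 2/3: p(2/3) = 343/54.

6.3519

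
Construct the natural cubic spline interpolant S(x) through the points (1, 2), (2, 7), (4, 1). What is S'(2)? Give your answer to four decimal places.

Put σ_i = S'' at the i-th knot. Here h = (1, 2) and Δ = (5, -3), so the interior equations h_(i-1)·σ_(i-1) + 2(h_(i-1)+h_i)·σ_i + h_i·σ_(i+1) = 6(Δ_i − Δ_(i-1)) read
  1·σ_0 + 6·σ_1 + 2·σ_2 = 6(Δ_1 - Δ_0) = -48
Natural end conditions: σ_0 = σ_2 = 0.
Hence σ_0 = 0, σ_1 = -8, σ_2 = 0.
On [2, 4], S'(x) = b_1 + 2c_1·(x - 2) + 3d_1·(x - 2)² with b_1 = Δ_1 - h_1(2σ_1 + σ_2)/6 = 7/3, c_1 = σ_1/2 = -4, d_1 = (σ_2 - σ_1)/(6h_1) = 2/3. So S'(2) = 7/3.

2.3333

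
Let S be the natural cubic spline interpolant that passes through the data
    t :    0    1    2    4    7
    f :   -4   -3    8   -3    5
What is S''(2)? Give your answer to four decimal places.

-23.1402

Let σ_i = S''(x_i). Step sizes h_i = 1, 1, 2, 3; slopes of the chords Δ_i = (y_(i+1) - y_i)/h_i = 1, 11, -11/2, 8/3.
  1·σ_0 + 4·σ_1 + 1·σ_2 = 6(Δ_1 - Δ_0) = 60
  1·σ_1 + 6·σ_2 + 2·σ_3 = 6(Δ_2 - Δ_1) = -99
  2·σ_2 + 10·σ_3 + 3·σ_4 = 6(Δ_3 - Δ_2) = 49
Natural end conditions: σ_0 = σ_4 = 0.
Hence σ_0 = 0, σ_1 = 2224/107, σ_2 = -2476/107, σ_3 = 2039/214, σ_4 = 0.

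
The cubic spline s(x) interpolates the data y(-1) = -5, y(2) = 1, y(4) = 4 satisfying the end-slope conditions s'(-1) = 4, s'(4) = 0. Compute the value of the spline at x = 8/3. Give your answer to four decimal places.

With m_i denoting the second derivative at x_i, h_i = 3, 2, and Δ_i = (y_(i+1) − y_i)/h_i = 2, 3/2:
  3·m_0 + 10·m_1 + 2·m_2 = 6(Δ_1 - Δ_0) = -3
Clamped end conditions give two more equations: 2h_0·m_0 + h_0·m_1 = 6(Δ_0 - s'(-1)) = -12 and h_1·m_1 + 2h_1·m_2 = 6(s'(4) - Δ_1) = -9.
Solving the tridiagonal system: m_0 = -5/2, m_1 = 1, m_2 = -11/4.
On [2, 4], s(x) = 1 + 7/4·(x - 2) + 1/2·(x - 2)² - 5/16·(x - 2)³.
With (x - 2) = 2/3: s(8/3) = 62/27.

2.2963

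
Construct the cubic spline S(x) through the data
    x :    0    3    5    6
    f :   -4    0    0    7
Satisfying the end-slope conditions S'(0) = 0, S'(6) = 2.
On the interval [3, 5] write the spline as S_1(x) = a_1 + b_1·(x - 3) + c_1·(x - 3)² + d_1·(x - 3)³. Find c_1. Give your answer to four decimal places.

-2.1053

Let σ_i = S''(x_i). Step sizes h_i = 3, 2, 1; slopes of the chords Δ_i = (y_(i+1) - y_i)/h_i = 4/3, 0, 7.
  3·σ_0 + 10·σ_1 + 2·σ_2 = 6(Δ_1 - Δ_0) = -8
  2·σ_1 + 6·σ_2 + 1·σ_3 = 6(Δ_2 - Δ_1) = 42
Clamped end conditions give two more equations: 2h_0·σ_0 + h_0·σ_1 = 6(Δ_0 - S'(0)) = 8 and h_2·σ_2 + 2h_2·σ_3 = 6(S'(6) - Δ_2) = -30.
Solving: σ_0 = 196/57, σ_1 = -80/19, σ_2 = 226/19, σ_3 = -398/19.
On [3, 5], with S_1(x) = a_1 + b_1·(x - 3) + c_1·(x - 3)² + d_1·(x - 3)³: c_1 = σ_1/2 = -40/19, d_1 = (σ_2 - σ_1)/(6h_1) = 51/38, b_1 = Δ_1 - h_1(2σ_1 + σ_2)/6 = -22/19.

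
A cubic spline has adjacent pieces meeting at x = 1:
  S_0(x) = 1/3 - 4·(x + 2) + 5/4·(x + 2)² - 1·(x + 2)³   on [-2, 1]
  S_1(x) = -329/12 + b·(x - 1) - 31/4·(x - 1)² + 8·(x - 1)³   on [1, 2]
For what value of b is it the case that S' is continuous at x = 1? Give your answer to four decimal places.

-23.5000

S_0'(x) = -4 + 5/2·(x + 2) - 3·(x + 2)², so S_0'(1) = -47/2. On the right, S_1'(1) = b, so b = -47/2.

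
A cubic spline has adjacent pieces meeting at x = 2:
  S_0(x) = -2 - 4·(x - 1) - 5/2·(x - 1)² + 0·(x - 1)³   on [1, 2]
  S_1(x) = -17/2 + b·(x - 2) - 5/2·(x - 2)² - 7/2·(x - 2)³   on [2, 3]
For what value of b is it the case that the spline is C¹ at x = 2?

-9

S_0'(x) = -4 - 5·(x - 1) + 0·(x - 1)², so S_0'(2) = -9. On the right, S_1'(2) = b, so b = -9.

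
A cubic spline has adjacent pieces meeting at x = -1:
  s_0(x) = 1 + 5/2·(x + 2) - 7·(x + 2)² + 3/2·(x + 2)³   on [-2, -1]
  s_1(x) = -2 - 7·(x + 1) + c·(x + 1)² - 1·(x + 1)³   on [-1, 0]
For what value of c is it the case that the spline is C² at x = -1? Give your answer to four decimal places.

s_0''(x) = -14 + 9·(x + 2), so s_0''(-1) = -5. On the right, s_1''(-1) = 2c, so c = -5/2.

-2.5000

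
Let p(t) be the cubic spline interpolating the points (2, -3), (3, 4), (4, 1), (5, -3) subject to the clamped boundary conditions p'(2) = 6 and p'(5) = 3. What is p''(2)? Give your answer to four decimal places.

11.6000

Write M_i for p''(x_i). With h_i = 1, 1, 1 and divided differences Δ_i = 7, -3, -4, the continuity of p' gives the tridiagonal system
  1·M_0 + 4·M_1 + 1·M_2 = 6(Δ_1 - Δ_0) = -60
  1·M_1 + 4·M_2 + 1·M_3 = 6(Δ_2 - Δ_1) = -6
Clamped end conditions give two more equations: 2h_0·M_0 + h_0·M_1 = 6(Δ_0 - p'(2)) = 6 and h_2·M_2 + 2h_2·M_3 = 6(p'(5) - Δ_2) = 42.
Solving: M_0 = 58/5, M_1 = -86/5, M_2 = -14/5, M_3 = 112/5.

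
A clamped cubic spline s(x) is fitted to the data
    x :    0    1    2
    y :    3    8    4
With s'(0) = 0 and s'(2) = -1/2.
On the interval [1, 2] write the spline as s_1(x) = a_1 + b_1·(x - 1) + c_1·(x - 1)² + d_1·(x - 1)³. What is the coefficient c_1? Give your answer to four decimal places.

-13.2500

With M_i denoting the second derivative at x_i, h_i = 1, 1, and Δ_i = (y_(i+1) − y_i)/h_i = 5, -4:
  1·M_0 + 4·M_1 + 1·M_2 = 6(Δ_1 - Δ_0) = -54
Clamped end conditions give two more equations: 2h_0·M_0 + h_0·M_1 = 6(Δ_0 - s'(0)) = 30 and h_1·M_1 + 2h_1·M_2 = 6(s'(2) - Δ_1) = 21.
Forward elimination and back-substitution give M_0 = 113/4, M_1 = -53/2, M_2 = 95/4.
On [1, 2], with s_1(x) = a_1 + b_1·(x - 1) + c_1·(x - 1)² + d_1·(x - 1)³: c_1 = M_1/2 = -53/4, d_1 = (M_2 - M_1)/(6h_1) = 67/8, b_1 = Δ_1 - h_1(2M_1 + M_2)/6 = 7/8.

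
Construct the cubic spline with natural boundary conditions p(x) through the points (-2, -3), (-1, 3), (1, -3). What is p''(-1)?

-9

Put σ_i = p'' at the i-th knot. Here h = (1, 2) and Δ = (6, -3), so the interior equations h_(i-1)·σ_(i-1) + 2(h_(i-1)+h_i)·σ_i + h_i·σ_(i+1) = 6(Δ_i − Δ_(i-1)) read
  1·σ_0 + 6·σ_1 + 2·σ_2 = 6(Δ_1 - Δ_0) = -54
Natural end conditions: σ_0 = σ_2 = 0.
Hence σ_0 = 0, σ_1 = -9, σ_2 = 0.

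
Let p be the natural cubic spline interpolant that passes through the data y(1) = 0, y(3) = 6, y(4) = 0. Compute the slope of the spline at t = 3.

With M_i denoting the second derivative at x_i, h_i = 2, 1, and Δ_i = (y_(i+1) − y_i)/h_i = 3, -6:
  2·M_0 + 6·M_1 + 1·M_2 = 6(Δ_1 - Δ_0) = -54
Natural end conditions: M_0 = M_2 = 0.
Solving the tridiagonal system: M_0 = 0, M_1 = -9, M_2 = 0.
On [3, 4], p'(t) = b_1 + 2c_1·(t - 3) + 3d_1·(t - 3)² with b_1 = Δ_1 - h_1(2M_1 + M_2)/6 = -3, c_1 = M_1/2 = -9/2, d_1 = (M_2 - M_1)/(6h_1) = 3/2. So p'(3) = -3.

-3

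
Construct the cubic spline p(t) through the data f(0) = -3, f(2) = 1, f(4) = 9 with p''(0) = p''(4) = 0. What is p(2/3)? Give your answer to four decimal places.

-1.9630

With M_i denoting the second derivative at x_i, h_i = 2, 2, and Δ_i = (y_(i+1) − y_i)/h_i = 2, 4:
  2·M_0 + 8·M_1 + 2·M_2 = 6(Δ_1 - Δ_0) = 12
Natural end conditions: M_0 = M_2 = 0.
Hence M_0 = 0, M_1 = 3/2, M_2 = 0.
On [0, 2], p(t) = -3 + 3/2·t + 0·t² + 1/8·t³.
With t = 2/3: p(2/3) = -53/27.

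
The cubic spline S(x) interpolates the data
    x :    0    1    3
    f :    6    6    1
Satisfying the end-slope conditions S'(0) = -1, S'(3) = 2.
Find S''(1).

-7

Let m_i = S''(x_i). Step sizes h_i = 1, 2; slopes of the chords Δ_i = (y_(i+1) - y_i)/h_i = 0, -5/2.
  1·m_0 + 6·m_1 + 2·m_2 = 6(Δ_1 - Δ_0) = -15
Clamped end conditions give two more equations: 2h_0·m_0 + h_0·m_1 = 6(Δ_0 - S'(0)) = 6 and h_1·m_1 + 2h_1·m_2 = 6(S'(3) - Δ_1) = 27.
Hence m_0 = 13/2, m_1 = -7, m_2 = 41/4.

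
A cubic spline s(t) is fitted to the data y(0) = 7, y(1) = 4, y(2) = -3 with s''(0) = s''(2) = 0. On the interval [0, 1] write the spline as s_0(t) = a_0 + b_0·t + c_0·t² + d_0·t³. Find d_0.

Write σ_i for s''(x_i). With h_i = 1, 1 and divided differences Δ_i = -3, -7, the continuity of s' gives the tridiagonal system
  1·σ_0 + 4·σ_1 + 1·σ_2 = 6(Δ_1 - Δ_0) = -24
Natural end conditions: σ_0 = σ_2 = 0.
Hence σ_0 = 0, σ_1 = -6, σ_2 = 0.
On [0, 1], with s_0(t) = a_0 + b_0·t + c_0·t² + d_0·t³: c_0 = σ_0/2 = 0, d_0 = (σ_1 - σ_0)/(6h_0) = -1, b_0 = Δ_0 - h_0(2σ_0 + σ_1)/6 = -2.

-1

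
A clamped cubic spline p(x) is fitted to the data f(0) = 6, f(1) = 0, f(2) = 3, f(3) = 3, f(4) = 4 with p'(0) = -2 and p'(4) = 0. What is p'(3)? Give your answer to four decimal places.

Put M_i = p'' at the i-th knot. Here h = (1, 1, 1, 1) and Δ = (-6, 3, 0, 1), so the interior equations h_(i-1)·M_(i-1) + 2(h_(i-1)+h_i)·M_i + h_i·M_(i+1) = 6(Δ_i − Δ_(i-1)) read
  1·M_0 + 4·M_1 + 1·M_2 = 6(Δ_1 - Δ_0) = 54
  1·M_1 + 4·M_2 + 1·M_3 = 6(Δ_2 - Δ_1) = -18
  1·M_2 + 4·M_3 + 1·M_4 = 6(Δ_3 - Δ_2) = 6
Clamped end conditions give two more equations: 2h_0·M_0 + h_0·M_1 = 6(Δ_0 - p'(0)) = -24 and h_3·M_3 + 2h_3·M_4 = 6(p'(4) - Δ_3) = -6.
Hence M_0 = -323/14, M_1 = 155/7, M_2 = -23/2, M_3 = 41/7, M_4 = -83/14.
On [3, 4], p'(x) = b_3 + 2c_3·(x - 3) + 3d_3·(x - 3)² with b_3 = Δ_3 - h_3(2M_3 + M_4)/6 = 1/28, c_3 = M_3/2 = 41/14, d_3 = (M_4 - M_3)/(6h_3) = -55/28. So p'(3) = 1/28.

0.0357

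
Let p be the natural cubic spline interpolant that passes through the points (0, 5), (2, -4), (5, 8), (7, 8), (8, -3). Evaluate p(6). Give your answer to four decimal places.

11.0919

Let σ_i = p''(x_i). Step sizes h_i = 2, 3, 2, 1; slopes of the chords Δ_i = (y_(i+1) - y_i)/h_i = -9/2, 4, 0, -11.
  2·σ_0 + 10·σ_1 + 3·σ_2 = 6(Δ_1 - Δ_0) = 51
  3·σ_1 + 10·σ_2 + 2·σ_3 = 6(Δ_2 - Δ_1) = -24
  2·σ_2 + 6·σ_3 + 1·σ_4 = 6(Δ_3 - Δ_2) = -66
Natural end conditions: σ_0 = σ_4 = 0.
Hence σ_0 = 0, σ_1 = 1446/253, σ_2 = -519/253, σ_3 = -2610/253, σ_4 = 0.
On [5, 7], p(t) = 8 + 1216/253·(t - 5) - 519/506·(t - 5)² - 697/1012·(t - 5)³.
With (t - 5) = 1: p(6) = 11225/1012.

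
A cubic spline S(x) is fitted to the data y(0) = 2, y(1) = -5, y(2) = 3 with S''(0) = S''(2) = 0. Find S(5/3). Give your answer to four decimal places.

-0.7778

With M_i denoting the second derivative at x_i, h_i = 1, 1, and Δ_i = (y_(i+1) − y_i)/h_i = -7, 8:
  1·M_0 + 4·M_1 + 1·M_2 = 6(Δ_1 - Δ_0) = 90
Natural end conditions: M_0 = M_2 = 0.
Forward elimination and back-substitution give M_0 = 0, M_1 = 45/2, M_2 = 0.
On [1, 2], S(x) = -5 + 1/2·(x - 1) + 45/4·(x - 1)² - 15/4·(x - 1)³.
With (x - 1) = 2/3: S(5/3) = -7/9.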